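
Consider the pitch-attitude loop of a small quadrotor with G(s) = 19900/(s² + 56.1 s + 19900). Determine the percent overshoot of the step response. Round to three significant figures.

Comparing the denominator to s² + 2ζω_n s + ω_n²: ω_n = √19900 = 141 rad/s, and 2ζω_n = 56.1 so ζ = 56.1/(2·141) = 0.199.
%OS = 100 e^{−πζ/√(1−ζ²)} with ζ = 0.199 gives 52.9%.

%OS ≈ 52.9%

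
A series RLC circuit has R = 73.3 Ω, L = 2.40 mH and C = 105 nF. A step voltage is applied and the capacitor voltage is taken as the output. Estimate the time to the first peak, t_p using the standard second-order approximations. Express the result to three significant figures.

t_p ≈ 0.0000514 s

For a series RLC circuit (capacitor voltage as output), ω_n = 1/√(LC) = 1/√(2.40 mH · 105 nF) = 63000 rad/s.
ζ = (R/2)·√(C/L) = (73.3/2)·√(105 nF/2.40 mH) = 0.242.
ω_d = ω_n√(1−ζ²) = 61100 rad/s. t_p = π/ω_d = 0.0000514 s.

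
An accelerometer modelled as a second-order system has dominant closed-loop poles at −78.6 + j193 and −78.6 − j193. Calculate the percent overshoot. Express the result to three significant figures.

%OS ≈ 27.8%

With σ = 78.6, ω_d = 193: ω_n = √(σ²+ω_d²) = 208 rad/s, ζ = σ/ω_n = 0.377.
Overshoot: exp(−π·0.377/√(1−0.377²)) = 0.278, i.e. 27.8%.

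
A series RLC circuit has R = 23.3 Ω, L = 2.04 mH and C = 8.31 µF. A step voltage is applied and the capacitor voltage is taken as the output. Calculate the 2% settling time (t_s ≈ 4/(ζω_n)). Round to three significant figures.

t_s ≈ 0.000700 s

For a series RLC circuit (capacitor voltage as output), ω_n = 1/√(LC) = 1/√(2.04 mH · 8.31 µF) = 7680 rad/s.
ζ = (R/2)·√(C/L) = (23.3/2)·√(8.31 µF/2.04 mH) = 0.744.
t_s ≈ 4/(ζω_n) = 0.000700 s.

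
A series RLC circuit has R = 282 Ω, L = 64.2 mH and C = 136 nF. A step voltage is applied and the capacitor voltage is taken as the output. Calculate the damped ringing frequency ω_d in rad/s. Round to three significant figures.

ω_d ≈ 10500 rad/s

For a series RLC circuit (capacitor voltage as output), ω_n = 1/√(LC) = 1/√(64.2 mH · 136 nF) = 10700 rad/s.
ζ = (R/2)·√(C/L) = (282/2)·√(136 nF/64.2 mH) = 0.205.
ω_d = ω_n√(1−ζ²) = 10500 rad/s.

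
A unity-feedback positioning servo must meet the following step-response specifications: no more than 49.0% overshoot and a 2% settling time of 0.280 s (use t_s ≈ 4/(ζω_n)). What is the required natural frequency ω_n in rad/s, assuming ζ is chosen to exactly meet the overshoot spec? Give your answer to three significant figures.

Inverting the overshoot relation: ζ = |ln 0.490|/√(π² + ln²0.490) = 0.221.
From t_s ≈ 4/(ζω_n): ω_n = 4/(ζ·t_s) = 4/(0.221·0.280) = 64.5 rad/s.

ω_n ≈ 64.5 rad/s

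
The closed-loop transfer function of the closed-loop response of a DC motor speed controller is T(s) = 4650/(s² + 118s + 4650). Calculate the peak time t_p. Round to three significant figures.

ω_n = √4650 = 68.2 rad/s; ζ = 118/(2·68.2) = 0.865.
ω_d = ω_n√(1−ζ²) = 34.2 rad/s. Then t_p = π/ω_d = 0.0919 s.

t_p ≈ 0.0919 s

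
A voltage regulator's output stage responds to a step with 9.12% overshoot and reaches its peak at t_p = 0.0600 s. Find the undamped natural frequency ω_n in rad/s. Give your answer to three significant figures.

From the overshoot, ζ = −ln(OS)/√(π²+ln²(OS)) = 0.606.
t_p = π/ω_d ⇒ ω_d = 52.4 rad/s; then ω_n = ω_d/√(1−ζ²) = 65.8 rad/s.

ω_n ≈ 65.8 rad/s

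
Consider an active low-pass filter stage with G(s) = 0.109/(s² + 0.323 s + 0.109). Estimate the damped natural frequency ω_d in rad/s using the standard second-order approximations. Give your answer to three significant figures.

Matching coefficients with s² + 2ζω_n s + ω_n² gives ω_n² = 0.109 ⇒ ω_n = 0.330 rad/s, and ζ = 0.323/(2ω_n) = 0.489.
ω_d = 0.330·√(1 − 0.489²) = 0.288 rad/s.

ω_d ≈ 0.288 rad/s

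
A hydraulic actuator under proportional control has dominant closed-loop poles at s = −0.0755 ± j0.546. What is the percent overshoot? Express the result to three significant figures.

|pole| = ω_n = √(0.0755² + 0.546²) = 0.551 rad/s; ζ = cos θ = σ/ω_n = 0.137.
Overshoot: exp(−π·0.137/√(1−0.137²)) = 0.648, i.e. 64.8%.

%OS ≈ 64.8%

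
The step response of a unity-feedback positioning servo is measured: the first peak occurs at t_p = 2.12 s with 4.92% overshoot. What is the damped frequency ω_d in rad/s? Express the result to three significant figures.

t_p = π/ω_d, so ω_d = π/2.12 = 1.48 rad/s.

ω_d ≈ 1.48 rad/s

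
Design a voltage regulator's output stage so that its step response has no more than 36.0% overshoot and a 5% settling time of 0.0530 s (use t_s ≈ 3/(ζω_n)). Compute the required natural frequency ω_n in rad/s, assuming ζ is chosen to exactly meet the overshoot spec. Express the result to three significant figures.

ω_n ≈ 183 rad/s

Inverting the overshoot relation: ζ = |ln 0.360|/√(π² + ln²0.360) = 0.309.
From t_s ≈ 3/(ζω_n): ω_n = 3/(ζ·t_s) = 3/(0.309·0.0530) = 183 rad/s.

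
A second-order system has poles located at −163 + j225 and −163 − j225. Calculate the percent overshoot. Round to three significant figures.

%OS ≈ 10.3%

|pole| = ω_n = √(163² + 225²) = 278 rad/s; ζ = cos θ = σ/ω_n = 0.587.
Overshoot: exp(−π·0.587/√(1−0.587²)) = 0.103, i.e. 10.3%.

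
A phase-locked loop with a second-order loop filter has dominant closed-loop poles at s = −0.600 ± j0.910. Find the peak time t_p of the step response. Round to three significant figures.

t_p = π/ω_d with ω_d = 0.910 (the imaginary part), so t_p = 3.45 s.

t_p ≈ 3.45 s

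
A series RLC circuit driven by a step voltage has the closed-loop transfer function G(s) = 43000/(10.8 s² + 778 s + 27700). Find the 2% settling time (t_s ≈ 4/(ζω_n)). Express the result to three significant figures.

t_s ≈ 0.111 s

Dividing through by 10.8: denominator becomes s² + 72.04 s + 2565.
So ω_n = √2565 = 50.6 rad/s and ζ = 72.04/(2·50.6) = 0.711.
t_s ≈ 4/(ζω_n) = 0.111 s.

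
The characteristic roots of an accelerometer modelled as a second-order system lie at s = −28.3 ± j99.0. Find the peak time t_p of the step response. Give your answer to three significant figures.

t_p = π/ω_d with ω_d = 99.0 (the imaginary part), so t_p = 0.0317 s.

t_p ≈ 0.0317 s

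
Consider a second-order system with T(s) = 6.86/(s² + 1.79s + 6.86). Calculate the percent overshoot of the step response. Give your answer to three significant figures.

%OS ≈ 31.9%

ω_n = √6.86 = 2.62 rad/s; ζ = 1.79/(2·2.62) = 0.342.
%OS = 100 e^{−πζ/√(1−ζ²)} with ζ = 0.342 gives 31.9%.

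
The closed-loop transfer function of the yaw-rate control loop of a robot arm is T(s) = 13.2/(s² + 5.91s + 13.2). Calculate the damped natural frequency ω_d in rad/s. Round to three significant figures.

ω_d ≈ 2.11 rad/s

Matching coefficients with s² + 2ζω_n s + ω_n² gives ω_n² = 13.2 ⇒ ω_n = 3.63 rad/s, and ζ = 5.91/(2ω_n) = 0.813.
ω_d = ω_n√(1−ζ²) = 2.11 rad/s.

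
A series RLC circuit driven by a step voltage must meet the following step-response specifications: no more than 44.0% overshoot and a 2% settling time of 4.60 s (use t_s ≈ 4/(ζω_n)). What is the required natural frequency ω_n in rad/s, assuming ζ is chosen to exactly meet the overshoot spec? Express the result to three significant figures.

ζ = −ln(OS)/√(π² + (ln OS)²). With OS = 0.440, ln OS = −0.8210 and ζ = 0.8210/3.247 = 0.253.
Then ω_n = 4/(ζ t_s) = 4/(0.253 × 4.60) = 3.44 rad/s.

ω_n ≈ 3.44 rad/s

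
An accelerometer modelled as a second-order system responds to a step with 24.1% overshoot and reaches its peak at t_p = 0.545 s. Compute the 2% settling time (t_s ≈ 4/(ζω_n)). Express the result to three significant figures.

t_s ≈ 1.53 s

The overshoot fixes ζ = −ln(OS)/√(π²+ln²(OS)) = 0.413.
From t_p = π/ω_d, ω_d = π/0.545 = 5.76 rad/s, so ω_n = ω_d/√(1−ζ²) = 6.33 rad/s.
t_s ≈ 4/(ζω_n) = 4/(0.413·6.33) = 1.53 s.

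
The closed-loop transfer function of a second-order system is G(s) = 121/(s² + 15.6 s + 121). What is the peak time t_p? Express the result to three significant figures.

Comparing the denominator to s² + 2ζω_n s + ω_n²: ω_n = √121 = 11.0 rad/s, and 2ζω_n = 15.6 so ζ = 15.6/(2·11.0) = 0.709.
ω_d = 11.0·√(1 − 0.709²) = 7.76 rad/s. Then t_p = π/ω_d = 0.405 s.

t_p ≈ 0.405 s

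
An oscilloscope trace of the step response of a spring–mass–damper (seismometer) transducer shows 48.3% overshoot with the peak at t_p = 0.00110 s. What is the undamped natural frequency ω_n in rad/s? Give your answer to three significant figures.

ω_n ≈ 2930 rad/s

The overshoot fixes ζ = −ln(OS)/√(π²+ln²(OS)) = 0.226.
From t_p = π/ω_d, ω_d = π/0.00110 = 2860 rad/s, so ω_n = ω_d/√(1−ζ²) = 2930 rad/s.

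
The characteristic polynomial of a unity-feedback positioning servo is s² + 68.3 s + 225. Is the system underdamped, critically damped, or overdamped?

overdamped

a² − 4b = 3800 > 0 (two distinct real roots); the system is overdamped.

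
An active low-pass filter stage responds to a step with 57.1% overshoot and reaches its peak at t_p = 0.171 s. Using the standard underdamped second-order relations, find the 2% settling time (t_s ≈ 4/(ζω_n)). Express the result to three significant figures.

The overshoot fixes ζ = −ln(OS)/√(π²+ln²(OS)) = 0.176.
t_p = π/ω_d ⇒ ω_d = 18.4 rad/s; then ω_n = ω_d/√(1−ζ²) = 18.7 rad/s.
t_s ≈ 4/(ζω_n) = 4/(0.176·18.7) = 1.22 s.

t_s ≈ 1.22 s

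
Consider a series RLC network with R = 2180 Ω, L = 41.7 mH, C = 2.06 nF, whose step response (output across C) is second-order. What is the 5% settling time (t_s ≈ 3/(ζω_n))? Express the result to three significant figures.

t_s ≈ 0.000115 s

For a series RLC circuit (capacitor voltage as output), ω_n = 1/√(LC) = 1/√(41.7 mH · 2.06 nF) = 108000 rad/s.
ζ = (R/2)·√(C/L) = (2180/2)·√(2.06 nF/41.7 mH) = 0.242.
t_s ≈ 3/(ζω_n) = 0.000115 s.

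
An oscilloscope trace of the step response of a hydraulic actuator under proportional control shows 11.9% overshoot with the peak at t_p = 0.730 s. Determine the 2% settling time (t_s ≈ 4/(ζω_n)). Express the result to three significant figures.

t_s ≈ 1.37 s

The overshoot fixes ζ = −ln(OS)/√(π²+ln²(OS)) = 0.561.
t_p = π/ω_d ⇒ ω_d = 4.30 rad/s; then ω_n = ω_d/√(1−ζ²) = 5.20 rad/s.
t_s ≈ 4/(ζω_n) = 4/(0.561·5.20) = 1.37 s.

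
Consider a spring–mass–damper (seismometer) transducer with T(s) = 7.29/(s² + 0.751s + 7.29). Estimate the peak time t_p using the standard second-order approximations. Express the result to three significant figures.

t_p ≈ 1.17 s

ω_n = √7.29 = 2.70 rad/s; ζ = 0.751/(2·2.70) = 0.139.
ω_d = ω_n√(1−ζ²) = 2.67 rad/s. Then t_p = π/ω_d = 1.17 s.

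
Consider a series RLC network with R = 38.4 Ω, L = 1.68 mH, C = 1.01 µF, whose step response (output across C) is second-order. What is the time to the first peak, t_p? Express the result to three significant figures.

For a series RLC circuit (capacitor voltage as output), ω_n = 1/√(LC) = 1/√(1.68 mH · 1.01 µF) = 24300 rad/s.
ζ = (R/2)·√(C/L) = (38.4/2)·√(1.01 µF/1.68 mH) = 0.471.
ω_d = 24300·√(1 − 0.471²) = 21400 rad/s. t_p = π/ω_d = 0.000147 s.

t_p ≈ 0.000147 s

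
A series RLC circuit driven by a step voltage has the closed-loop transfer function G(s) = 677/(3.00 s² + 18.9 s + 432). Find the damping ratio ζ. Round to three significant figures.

Dividing through by 3.00: denominator becomes s² + 6.300 s + 144.0.
So ω_n = √144.0 = 12.0 rad/s and ζ = 6.300/(2·12.0) = 0.262.

ζ ≈ 0.262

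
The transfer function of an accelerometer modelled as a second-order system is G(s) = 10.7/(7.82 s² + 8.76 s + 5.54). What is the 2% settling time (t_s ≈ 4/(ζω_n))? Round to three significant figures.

Dividing through by 7.82: denominator becomes s² + 1.120 s + 0.7084.
So ω_n = √0.7084 = 0.842 rad/s and ζ = 1.120/(2·0.842) = 0.665.
t_s ≈ 4/(ζω_n) = 7.14 s.

t_s ≈ 7.14 s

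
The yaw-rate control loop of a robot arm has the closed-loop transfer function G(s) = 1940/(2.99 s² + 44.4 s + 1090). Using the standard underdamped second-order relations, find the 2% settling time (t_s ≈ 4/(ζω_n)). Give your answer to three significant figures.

t_s ≈ 0.539 s

Dividing through by 2.99: denominator becomes s² + 14.85 s + 364.5.
So ω_n = √364.5 = 19.1 rad/s and ζ = 14.85/(2·19.1) = 0.389.
t_s ≈ 4/(ζω_n) = 0.539 s.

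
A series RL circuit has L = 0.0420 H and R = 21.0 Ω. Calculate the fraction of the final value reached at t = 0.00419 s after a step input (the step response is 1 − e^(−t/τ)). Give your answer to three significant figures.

τ = L/R = 0.0420/21.0 = 0.00200 s.
y(t)/y_∞ = 1 − e^(−t/τ) = 1 − e^(−0.00419/0.00200) = 1 − e^(−2.10) = 0.877.

y/y_∞ ≈ 0.877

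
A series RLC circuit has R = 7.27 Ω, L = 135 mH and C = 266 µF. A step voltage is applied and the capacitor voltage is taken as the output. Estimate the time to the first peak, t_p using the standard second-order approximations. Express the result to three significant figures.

For a series RLC circuit (capacitor voltage as output), ω_n = 1/√(LC) = 1/√(135 mH · 266 µF) = 167 rad/s.
ζ = (R/2)·√(C/L) = (7.27/2)·√(266 µF/135 mH) = 0.161.
ω_d = 167·√(1 − 0.161²) = 165 rad/s. t_p = π/ω_d = 0.0191 s.

t_p ≈ 0.0191 s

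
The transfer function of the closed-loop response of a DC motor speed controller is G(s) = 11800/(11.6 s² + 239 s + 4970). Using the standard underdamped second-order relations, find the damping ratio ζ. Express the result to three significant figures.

ζ ≈ 0.498

Dividing through by 11.6: denominator becomes s² + 20.60 s + 428.4.
So ω_n = √428.4 = 20.7 rad/s and ζ = 20.60/(2·20.7) = 0.498.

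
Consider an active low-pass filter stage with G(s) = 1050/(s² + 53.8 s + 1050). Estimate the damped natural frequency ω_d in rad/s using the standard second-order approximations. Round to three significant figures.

Comparing the denominator to s² + 2ζω_n s + ω_n²: ω_n = √1050 = 32.4 rad/s, and 2ζω_n = 53.8 so ζ = 53.8/(2·32.4) = 0.830.
ω_d = 32.4·√(1 − 0.830²) = 18.1 rad/s.

ω_d ≈ 18.1 rad/s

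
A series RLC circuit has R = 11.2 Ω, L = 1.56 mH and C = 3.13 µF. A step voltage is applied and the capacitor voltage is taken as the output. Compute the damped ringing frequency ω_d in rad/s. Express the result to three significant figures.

ω_d ≈ 13900 rad/s

For a series RLC circuit (capacitor voltage as output), ω_n = 1/√(LC) = 1/√(1.56 mH · 3.13 µF) = 14300 rad/s.
ζ = (R/2)·√(C/L) = (11.2/2)·√(3.13 µF/1.56 mH) = 0.251.
ω_d = 14300·√(1 − 0.251²) = 13900 rad/s.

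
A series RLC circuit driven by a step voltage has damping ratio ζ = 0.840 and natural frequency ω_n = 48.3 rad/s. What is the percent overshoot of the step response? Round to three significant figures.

%OS ≈ 0.772%

For an underdamped second-order system, %OS = 100·exp(−πζ/√(1−ζ²)).
πζ/√(1−ζ²) = π·0.840/√(1−0.706) = 4.864, so %OS = 100·e^(−4.864) = 0.772%.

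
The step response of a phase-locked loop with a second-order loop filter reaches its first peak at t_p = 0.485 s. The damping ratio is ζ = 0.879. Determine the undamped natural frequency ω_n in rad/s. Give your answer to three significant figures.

ω_n ≈ 13.6 rad/s

Peak time t_p = π/ω_d, so ω_d = π/t_p = π/0.485 = 6.48 rad/s.
ω_n = ω_d/√(1−ζ²) = 6.48/√0.227 = 13.6 rad/s.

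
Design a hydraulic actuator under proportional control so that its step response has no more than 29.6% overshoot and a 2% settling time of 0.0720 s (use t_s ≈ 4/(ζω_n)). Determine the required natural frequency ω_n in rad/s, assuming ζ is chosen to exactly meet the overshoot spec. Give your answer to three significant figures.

Inverting the overshoot relation: ζ = |ln 0.296|/√(π² + ln²0.296) = 0.361.
From t_s ≈ 4/(ζω_n): ω_n = 4/(ζ·t_s) = 4/(0.361·0.0720) = 154 rad/s.

ω_n ≈ 154 rad/s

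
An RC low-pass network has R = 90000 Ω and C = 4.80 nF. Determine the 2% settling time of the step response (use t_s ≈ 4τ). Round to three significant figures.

τ = RC = 90000 × 4.80 nF = 0.000432 s.
t_s ≈ 4τ = 0.00173 s.

t_s ≈ 0.00173 s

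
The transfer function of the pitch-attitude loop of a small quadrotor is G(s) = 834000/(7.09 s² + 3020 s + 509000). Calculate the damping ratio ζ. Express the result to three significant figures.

Dividing through by 7.09: denominator becomes s² + 426.0 s + 71790.
So ω_n = √71790 = 268 rad/s and ζ = 426.0/(2·268) = 0.795.

ζ ≈ 0.795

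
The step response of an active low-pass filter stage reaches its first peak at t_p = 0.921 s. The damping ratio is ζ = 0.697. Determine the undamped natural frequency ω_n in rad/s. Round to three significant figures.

Peak time t_p = π/ω_d, so ω_d = π/t_p = π/0.921 = 3.41 rad/s.
ω_n = ω_d/√(1−ζ²) = 3.41/√0.514 = 4.76 rad/s.

ω_n ≈ 4.76 rad/s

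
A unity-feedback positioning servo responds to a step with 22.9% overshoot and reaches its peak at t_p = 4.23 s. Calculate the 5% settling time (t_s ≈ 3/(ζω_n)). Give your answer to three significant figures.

ζ from %OS: ζ = |ln 0.229|/√(π²+ln²0.229) = 0.425.
From t_p = π/ω_d, ω_d = π/4.23 = 0.743 rad/s, so ω_n = ω_d/√(1−ζ²) = 0.820 rad/s.
t_s ≈ 3/(ζω_n) = 3/(0.425·0.820) = 8.61 s.

t_s ≈ 8.61 s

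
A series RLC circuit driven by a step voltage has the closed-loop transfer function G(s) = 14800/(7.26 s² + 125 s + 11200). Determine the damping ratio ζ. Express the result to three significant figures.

Dividing through by 7.26: denominator becomes s² + 17.22 s + 1543.
So ω_n = √1543 = 39.3 rad/s and ζ = 17.22/(2·39.3) = 0.219.

ζ ≈ 0.219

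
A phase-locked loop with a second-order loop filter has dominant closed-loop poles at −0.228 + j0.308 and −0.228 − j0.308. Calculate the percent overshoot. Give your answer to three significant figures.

|pole| = ω_n = √(0.228² + 0.308²) = 0.383 rad/s; ζ = cos θ = σ/ω_n = 0.595.
%OS = 100·exp(−πζ/√(1−ζ²)) = 9.77%.

%OS ≈ 9.77%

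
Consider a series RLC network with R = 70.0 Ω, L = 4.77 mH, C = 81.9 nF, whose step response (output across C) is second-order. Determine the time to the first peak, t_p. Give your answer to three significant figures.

t_p ≈ 0.0000628 s

For a series RLC circuit (capacitor voltage as output), ω_n = 1/√(LC) = 1/√(4.77 mH · 81.9 nF) = 50600 rad/s.
ζ = (R/2)·√(C/L) = (70.0/2)·√(81.9 nF/4.77 mH) = 0.145.
The damped frequency ω_d = ω_n√(1−ζ²) = 50100 rad/s. t_p = π/ω_d = 0.0000628 s.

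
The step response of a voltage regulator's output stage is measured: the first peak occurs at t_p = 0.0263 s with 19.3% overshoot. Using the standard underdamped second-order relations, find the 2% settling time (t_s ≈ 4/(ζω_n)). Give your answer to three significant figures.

ζ from %OS: ζ = |ln 0.193|/√(π²+ln²0.193) = 0.464.
From t_p = π/ω_d, ω_d = π/0.0263 = 119 rad/s, so ω_n = ω_d/√(1−ζ²) = 135 rad/s.
t_s ≈ 4/(ζω_n) = 4/(0.464·135) = 0.0639 s.

t_s ≈ 0.0639 s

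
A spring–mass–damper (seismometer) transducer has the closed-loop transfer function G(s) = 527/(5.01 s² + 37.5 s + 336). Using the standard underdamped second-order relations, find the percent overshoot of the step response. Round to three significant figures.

%OS ≈ 19.9%

Dividing through by 5.01: denominator becomes s² + 7.485 s + 67.07.
So ω_n = √67.07 = 8.19 rad/s and ζ = 7.485/(2·8.19) = 0.457.
%OS = 100 e^{−πζ/√(1−ζ²)} with ζ = 0.457 gives 19.9%.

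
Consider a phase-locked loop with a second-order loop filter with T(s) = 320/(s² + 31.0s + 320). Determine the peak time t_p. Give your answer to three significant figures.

Comparing the denominator to s² + 2ζω_n s + ω_n²: ω_n = √320 = 17.9 rad/s, and 2ζω_n = 31.0 so ζ = 31.0/(2·17.9) = 0.866.
The damped frequency ω_d = ω_n√(1−ζ²) = 8.93 rad/s. Then t_p = π/ω_d = 0.352 s.

t_p ≈ 0.352 s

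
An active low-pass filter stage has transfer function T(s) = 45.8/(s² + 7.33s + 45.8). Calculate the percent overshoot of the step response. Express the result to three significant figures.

%OS ≈ 13.2%

Matching coefficients with s² + 2ζω_n s + ω_n² gives ω_n² = 45.8 ⇒ ω_n = 6.77 rad/s, and ζ = 7.33/(2ω_n) = 0.542.
Overshoot: exp(−π·0.542/√(1−0.542²)) = 0.132, i.e. 13.2%.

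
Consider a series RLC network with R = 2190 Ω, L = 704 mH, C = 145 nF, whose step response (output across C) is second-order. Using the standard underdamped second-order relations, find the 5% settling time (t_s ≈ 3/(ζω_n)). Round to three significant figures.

t_s ≈ 0.00193 s

For a series RLC circuit (capacitor voltage as output), ω_n = 1/√(LC) = 1/√(704 mH · 145 nF) = 3130 rad/s.
ζ = (R/2)·√(C/L) = (2190/2)·√(145 nF/704 mH) = 0.497.
t_s ≈ 3/(ζω_n) = 0.00193 s.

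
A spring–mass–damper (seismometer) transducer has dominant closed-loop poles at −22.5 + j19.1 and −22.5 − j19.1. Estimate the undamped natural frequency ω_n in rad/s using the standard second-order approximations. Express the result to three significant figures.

The poles are at −σ ± jω_d with σ = 22.5 and ω_d = 19.1, so ω_n = √(σ²+ω_d²) = 29.5 rad/s and ζ = σ/ω_n = 0.762.

ω_n ≈ 29.5 rad/s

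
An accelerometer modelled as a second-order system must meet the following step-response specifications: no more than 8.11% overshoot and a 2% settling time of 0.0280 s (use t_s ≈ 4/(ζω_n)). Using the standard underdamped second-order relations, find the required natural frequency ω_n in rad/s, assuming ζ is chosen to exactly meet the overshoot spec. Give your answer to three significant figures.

ω_n ≈ 229 rad/s

Inverting the overshoot relation: ζ = |ln 0.0811|/√(π² + ln²0.0811) = 0.625.
From t_s ≈ 4/(ζω_n): ω_n = 4/(ζ·t_s) = 4/(0.625·0.0280) = 229 rad/s.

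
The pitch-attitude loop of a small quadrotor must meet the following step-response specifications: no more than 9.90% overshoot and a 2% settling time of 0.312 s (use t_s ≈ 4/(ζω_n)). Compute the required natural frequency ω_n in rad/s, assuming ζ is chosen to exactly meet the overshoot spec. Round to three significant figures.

From %OS = 100·exp(−πζ/√(1−ζ²)), invert to get ζ = −ln(OS)/√(π² + ln²(OS)) with OS = 0.0990.
−ln 0.0990 = 2.313, so ζ = 2.313/√(π² + 5.348) = 0.593.
From t_s ≈ 4/(ζω_n): ω_n = 4/(ζ·t_s) = 4/(0.593·0.312) = 21.6 rad/s.

ω_n ≈ 21.6 rad/s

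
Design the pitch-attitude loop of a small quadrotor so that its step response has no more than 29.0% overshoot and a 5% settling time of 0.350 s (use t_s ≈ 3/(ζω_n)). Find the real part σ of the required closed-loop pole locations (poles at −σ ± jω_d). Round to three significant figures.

σ ≈ 8.57

The settling-time spec alone fixes σ = ζω_n = 3/t_s = 3/0.350 = 8.57.
(Overshoot then fixes ζ = 0.367 and hence ω_d = σ·√(1−ζ²)/ζ = 21.8 rad/s.)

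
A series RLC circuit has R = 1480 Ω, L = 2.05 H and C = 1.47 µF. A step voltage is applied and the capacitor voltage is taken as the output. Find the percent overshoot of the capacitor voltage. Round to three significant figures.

For a series RLC circuit (capacitor voltage as output), ω_n = 1/√(LC) = 1/√(2.05 H · 1.47 µF) = 576 rad/s.
ζ = (R/2)·√(C/L) = (1480/2)·√(1.47 µF/2.05 H) = 0.627.
%OS = 100·exp(−πζ/√(1−ζ²)) = 8.00%.

%OS ≈ 8.00%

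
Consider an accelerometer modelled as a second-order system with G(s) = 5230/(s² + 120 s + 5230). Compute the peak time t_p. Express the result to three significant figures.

t_p ≈ 0.0778 s

Comparing the denominator to s² + 2ζω_n s + ω_n²: ω_n = √5230 = 72.3 rad/s, and 2ζω_n = 120 so ζ = 120/(2·72.3) = 0.830.
ω_d = 72.3·√(1 − 0.830²) = 40.4 rad/s. Then t_p = π/ω_d = 0.0778 s.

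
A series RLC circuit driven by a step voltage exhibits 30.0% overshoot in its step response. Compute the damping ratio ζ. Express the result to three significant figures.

ζ ≈ 0.358

Inverting the overshoot relation: ζ = |ln 0.300|/√(π² + ln²0.300) = 0.358.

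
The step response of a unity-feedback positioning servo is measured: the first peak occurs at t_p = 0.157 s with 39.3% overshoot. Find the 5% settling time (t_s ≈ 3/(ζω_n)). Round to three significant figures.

t_s ≈ 0.504 s

From the overshoot, ζ = −ln(OS)/√(π²+ln²(OS)) = 0.285.
t_p = π/ω_d ⇒ ω_d = 20.0 rad/s; then ω_n = ω_d/√(1−ζ²) = 20.9 rad/s.
t_s ≈ 3/(ζω_n) = 3/(0.285·20.9) = 0.504 s.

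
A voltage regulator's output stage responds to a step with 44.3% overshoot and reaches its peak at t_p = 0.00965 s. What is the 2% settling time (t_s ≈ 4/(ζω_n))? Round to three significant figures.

t_s ≈ 0.0474 s

ζ from %OS: ζ = |ln 0.443|/√(π²+ln²0.443) = 0.251.
t_p = π/ω_d ⇒ ω_d = 326 rad/s; then ω_n = ω_d/√(1−ζ²) = 336 rad/s.
t_s ≈ 4/(ζω_n) = 4/(0.251·336) = 0.0474 s.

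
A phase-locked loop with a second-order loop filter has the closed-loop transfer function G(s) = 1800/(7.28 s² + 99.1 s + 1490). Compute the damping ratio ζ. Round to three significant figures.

ζ ≈ 0.476

Dividing through by 7.28: denominator becomes s² + 13.61 s + 204.7.
So ω_n = √204.7 = 14.3 rad/s and ζ = 13.61/(2·14.3) = 0.476.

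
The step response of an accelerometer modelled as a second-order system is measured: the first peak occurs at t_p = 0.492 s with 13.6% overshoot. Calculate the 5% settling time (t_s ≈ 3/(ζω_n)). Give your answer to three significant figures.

t_s ≈ 0.740 s

The overshoot fixes ζ = −ln(OS)/√(π²+ln²(OS)) = 0.536.
From t_p = π/ω_d, ω_d = π/0.492 = 6.39 rad/s, so ω_n = ω_d/√(1−ζ²) = 7.56 rad/s.
t_s ≈ 3/(ζω_n) = 3/(0.536·7.56) = 0.740 s.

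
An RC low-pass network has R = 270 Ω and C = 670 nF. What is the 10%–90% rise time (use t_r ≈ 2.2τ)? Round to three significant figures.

t_r ≈ 0.000398 s

τ = RC = 270 × 670 nF = 0.000181 s.
t_r ≈ 2.2τ = 0.000398 s.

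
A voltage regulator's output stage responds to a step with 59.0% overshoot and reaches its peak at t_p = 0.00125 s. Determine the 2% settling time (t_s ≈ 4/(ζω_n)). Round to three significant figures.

ζ from %OS: ζ = |ln 0.590|/√(π²+ln²0.590) = 0.166.
t_p = π/ω_d ⇒ ω_d = 2510 rad/s; then ω_n = ω_d/√(1−ζ²) = 2550 rad/s.
t_s ≈ 4/(ζω_n) = 4/(0.166·2550) = 0.00948 s.

t_s ≈ 0.00948 s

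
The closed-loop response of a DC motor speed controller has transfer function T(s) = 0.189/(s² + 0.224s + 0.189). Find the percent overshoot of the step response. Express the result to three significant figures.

%OS ≈ 43.3%

Comparing the denominator to s² + 2ζω_n s + ω_n²: ω_n = √0.189 = 0.435 rad/s, and 2ζω_n = 0.224 so ζ = 0.224/(2·0.435) = 0.258.
%OS = 100·exp(−πζ/√(1−ζ²)) = 43.3%.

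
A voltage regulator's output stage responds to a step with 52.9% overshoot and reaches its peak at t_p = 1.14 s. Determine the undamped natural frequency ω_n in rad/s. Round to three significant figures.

ζ from %OS: ζ = |ln 0.529|/√(π²+ln²0.529) = 0.199.
From t_p = π/ω_d, ω_d = π/1.14 = 2.76 rad/s, so ω_n = ω_d/√(1−ζ²) = 2.81 rad/s.

ω_n ≈ 2.81 rad/s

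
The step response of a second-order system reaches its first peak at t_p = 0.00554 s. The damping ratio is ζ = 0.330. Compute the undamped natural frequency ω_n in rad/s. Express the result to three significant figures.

Peak time t_p = π/ω_d, so ω_d = π/t_p = π/0.00554 = 567 rad/s.
ω_n = ω_d/√(1−ζ²) = 567/√0.891 = 601 rad/s.

ω_n ≈ 601 rad/s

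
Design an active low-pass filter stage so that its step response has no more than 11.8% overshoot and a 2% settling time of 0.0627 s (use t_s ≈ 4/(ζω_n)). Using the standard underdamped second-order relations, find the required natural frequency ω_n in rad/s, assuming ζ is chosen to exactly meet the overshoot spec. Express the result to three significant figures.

From %OS = 100·exp(−πζ/√(1−ζ²)), invert to get ζ = −ln(OS)/√(π² + ln²(OS)) with OS = 0.118.
−ln 0.118 = 2.137, so ζ = 2.137/√(π² + 4.567) = 0.562.
From t_s ≈ 4/(ζω_n): ω_n = 4/(ζ·t_s) = 4/(0.562·0.0627) = 113 rad/s.

ω_n ≈ 113 rad/s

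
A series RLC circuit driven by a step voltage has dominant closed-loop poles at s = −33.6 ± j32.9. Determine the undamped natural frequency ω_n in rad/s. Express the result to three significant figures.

ω_n ≈ 47.0 rad/s

|pole| = ω_n = √(33.6² + 32.9²) = 47.0 rad/s; ζ = cos θ = σ/ω_n = 0.715.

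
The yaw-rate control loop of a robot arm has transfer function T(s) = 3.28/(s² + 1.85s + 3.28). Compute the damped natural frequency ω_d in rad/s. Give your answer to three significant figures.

ω_n = √3.28 = 1.81 rad/s; ζ = 1.85/(2·1.81) = 0.511.
ω_d = 1.81·√(1 − 0.511²) = 1.56 rad/s.

ω_d ≈ 1.56 rad/s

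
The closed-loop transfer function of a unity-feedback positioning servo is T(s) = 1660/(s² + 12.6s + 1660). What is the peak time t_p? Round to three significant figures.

t_p ≈ 0.0780 s

Comparing the denominator to s² + 2ζω_n s + ω_n²: ω_n = √1660 = 40.7 rad/s, and 2ζω_n = 12.6 so ζ = 12.6/(2·40.7) = 0.155.
ω_d = 40.7·√(1 − 0.155²) = 40.3 rad/s. Then t_p = π/ω_d = 0.0780 s.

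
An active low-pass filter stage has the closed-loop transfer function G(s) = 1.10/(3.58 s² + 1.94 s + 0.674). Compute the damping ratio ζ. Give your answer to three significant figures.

ζ ≈ 0.624

Dividing through by 3.58: denominator becomes s² + 0.5419 s + 0.1883.
So ω_n = √0.1883 = 0.434 rad/s and ζ = 0.5419/(2·0.434) = 0.624.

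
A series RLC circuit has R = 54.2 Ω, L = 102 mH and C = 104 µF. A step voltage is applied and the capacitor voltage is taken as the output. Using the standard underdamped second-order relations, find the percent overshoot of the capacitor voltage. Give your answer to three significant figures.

%OS ≈ 0.441%

For a series RLC circuit (capacitor voltage as output), ω_n = 1/√(LC) = 1/√(102 mH · 104 µF) = 307 rad/s.
ζ = (R/2)·√(C/L) = (54.2/2)·√(104 µF/102 mH) = 0.865.
%OS = 100 e^{−πζ/√(1−ζ²)} with ζ = 0.865 gives 0.441%.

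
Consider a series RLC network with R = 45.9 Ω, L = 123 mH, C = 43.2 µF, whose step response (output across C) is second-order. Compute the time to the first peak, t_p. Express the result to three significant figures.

For a series RLC circuit (capacitor voltage as output), ω_n = 1/√(LC) = 1/√(123 mH · 43.2 µF) = 434 rad/s.
ζ = (R/2)·√(C/L) = (45.9/2)·√(43.2 µF/123 mH) = 0.430.
The damped frequency ω_d = ω_n√(1−ζ²) = 392 rad/s. t_p = π/ω_d = 0.00802 s.

t_p ≈ 0.00802 s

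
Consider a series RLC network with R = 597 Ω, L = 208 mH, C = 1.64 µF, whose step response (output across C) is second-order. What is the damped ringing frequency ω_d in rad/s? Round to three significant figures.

For a series RLC circuit (capacitor voltage as output), ω_n = 1/√(LC) = 1/√(208 mH · 1.64 µF) = 1710 rad/s.
ζ = (R/2)·√(C/L) = (597/2)·√(1.64 µF/208 mH) = 0.838.
The damped frequency ω_d = ω_n√(1−ζ²) = 934 rad/s.

ω_d ≈ 934 rad/s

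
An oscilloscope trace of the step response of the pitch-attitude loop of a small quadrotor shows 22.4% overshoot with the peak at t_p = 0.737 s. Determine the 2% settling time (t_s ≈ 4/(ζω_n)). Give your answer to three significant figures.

The overshoot fixes ζ = −ln(OS)/√(π²+ln²(OS)) = 0.430.
t_p = π/ω_d ⇒ ω_d = 4.26 rad/s; then ω_n = ω_d/√(1−ζ²) = 4.72 rad/s.
t_s ≈ 4/(ζω_n) = 4/(0.430·4.72) = 1.97 s.

t_s ≈ 1.97 s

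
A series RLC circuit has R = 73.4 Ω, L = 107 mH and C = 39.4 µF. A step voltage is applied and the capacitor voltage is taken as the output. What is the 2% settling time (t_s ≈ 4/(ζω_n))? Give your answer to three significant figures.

t_s ≈ 0.0117 s

For a series RLC circuit (capacitor voltage as output), ω_n = 1/√(LC) = 1/√(107 mH · 39.4 µF) = 487 rad/s.
ζ = (R/2)·√(C/L) = (73.4/2)·√(39.4 µF/107 mH) = 0.704.
t_s ≈ 4/(ζω_n) = 0.0117 s.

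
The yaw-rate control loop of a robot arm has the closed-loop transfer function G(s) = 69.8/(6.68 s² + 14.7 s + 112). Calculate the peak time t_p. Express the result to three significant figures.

t_p ≈ 0.797 s

Dividing through by 6.68: denominator becomes s² + 2.201 s + 16.77.
So ω_n = √16.77 = 4.09 rad/s and ζ = 2.201/(2·4.09) = 0.269.
ω_d = ω_n√(1−ζ²) = 3.94 rad/s. t_p = π/ω_d = 0.797 s.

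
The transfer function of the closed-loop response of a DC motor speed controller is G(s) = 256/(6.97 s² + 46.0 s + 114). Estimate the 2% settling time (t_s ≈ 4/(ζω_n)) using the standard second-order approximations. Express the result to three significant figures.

Dividing through by 6.97: denominator becomes s² + 6.600 s + 16.36.
So ω_n = √16.36 = 4.04 rad/s and ζ = 6.600/(2·4.04) = 0.816.
t_s ≈ 4/(ζω_n) = 1.21 s.

t_s ≈ 1.21 s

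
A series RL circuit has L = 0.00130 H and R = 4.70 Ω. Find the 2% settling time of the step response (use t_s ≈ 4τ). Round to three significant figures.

t_s ≈ 0.00111 s

τ = L/R = 0.00130/4.70 = 0.000277 s.
t_s ≈ 4τ = 0.00111 s.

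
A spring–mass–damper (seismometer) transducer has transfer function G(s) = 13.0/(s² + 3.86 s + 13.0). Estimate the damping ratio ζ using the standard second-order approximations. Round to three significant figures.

ω_n = √13.0 = 3.61 rad/s; ζ = 3.86/(2·3.61) = 0.535.

ζ ≈ 0.535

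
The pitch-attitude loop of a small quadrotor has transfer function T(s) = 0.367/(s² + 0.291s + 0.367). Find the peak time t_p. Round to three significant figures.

Matching coefficients with s² + 2ζω_n s + ω_n² gives ω_n² = 0.367 ⇒ ω_n = 0.606 rad/s, and ζ = 0.291/(2ω_n) = 0.240.
ω_d = ω_n√(1−ζ²) = 0.588 rad/s. Then t_p = π/ω_d = 5.34 s.

t_p ≈ 5.34 s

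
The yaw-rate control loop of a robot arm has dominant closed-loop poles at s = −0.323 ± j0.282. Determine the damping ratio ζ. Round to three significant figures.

ζ ≈ 0.753

|pole| = ω_n = √(0.323² + 0.282²) = 0.429 rad/s; ζ = cos θ = σ/ω_n = 0.753.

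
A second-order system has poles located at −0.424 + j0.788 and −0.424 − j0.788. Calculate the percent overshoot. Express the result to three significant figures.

%OS ≈ 18.4%

The poles are at −σ ± jω_d with σ = 0.424 and ω_d = 0.788, so ω_n = √(σ²+ω_d²) = 0.895 rad/s and ζ = σ/ω_n = 0.474.
%OS = 100·exp(−πζ/√(1−ζ²)) = 18.4%.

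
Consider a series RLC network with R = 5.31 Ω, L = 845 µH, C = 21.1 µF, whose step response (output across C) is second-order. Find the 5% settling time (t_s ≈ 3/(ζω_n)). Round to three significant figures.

For a series RLC circuit (capacitor voltage as output), ω_n = 1/√(LC) = 1/√(845 µH · 21.1 µF) = 7490 rad/s.
ζ = (R/2)·√(C/L) = (5.31/2)·√(21.1 µF/845 µH) = 0.420.
t_s ≈ 3/(ζω_n) = 0.000955 s.

t_s ≈ 0.000955 s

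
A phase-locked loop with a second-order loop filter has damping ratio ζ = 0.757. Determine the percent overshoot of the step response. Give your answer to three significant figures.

%OS ≈ 2.63%

For an underdamped second-order system, %OS = 100·exp(−πζ/√(1−ζ²)).
πζ/√(1−ζ²) = π·0.757/√(1−0.573) = 3.640, so %OS = 100·e^(−3.640) = 2.63%.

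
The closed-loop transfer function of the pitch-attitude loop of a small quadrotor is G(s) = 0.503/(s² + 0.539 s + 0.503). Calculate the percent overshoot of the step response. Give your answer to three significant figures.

%OS ≈ 27.5%

Comparing the denominator to s² + 2ζω_n s + ω_n²: ω_n = √0.503 = 0.709 rad/s, and 2ζω_n = 0.539 so ζ = 0.539/(2·0.709) = 0.380.
%OS = 100 e^{−πζ/√(1−ζ²)} with ζ = 0.380 gives 27.5%.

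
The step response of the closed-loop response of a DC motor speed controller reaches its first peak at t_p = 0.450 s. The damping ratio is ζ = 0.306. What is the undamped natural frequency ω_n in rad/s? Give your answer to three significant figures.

ω_n ≈ 7.33 rad/s

Peak time t_p = π/ω_d, so ω_d = π/t_p = π/0.450 = 6.98 rad/s.
ω_n = ω_d/√(1−ζ²) = 6.98/√0.906 = 7.33 rad/s.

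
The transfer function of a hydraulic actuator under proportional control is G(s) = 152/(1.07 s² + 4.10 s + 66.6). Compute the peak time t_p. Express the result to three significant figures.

t_p ≈ 0.410 s

Dividing through by 1.07: denominator becomes s² + 3.832 s + 62.24.
So ω_n = √62.24 = 7.89 rad/s and ζ = 3.832/(2·7.89) = 0.243.
ω_d = 7.89·√(1 − 0.243²) = 7.65 rad/s. t_p = π/ω_d = 0.410 s.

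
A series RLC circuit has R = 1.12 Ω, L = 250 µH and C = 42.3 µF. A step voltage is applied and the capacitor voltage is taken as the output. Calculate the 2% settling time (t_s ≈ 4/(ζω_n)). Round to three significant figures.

For a series RLC circuit (capacitor voltage as output), ω_n = 1/√(LC) = 1/√(250 µH · 42.3 µF) = 9720 rad/s.
ζ = (R/2)·√(C/L) = (1.12/2)·√(42.3 µF/250 µH) = 0.230.
t_s ≈ 4/(ζω_n) = 0.00179 s.

t_s ≈ 0.00179 s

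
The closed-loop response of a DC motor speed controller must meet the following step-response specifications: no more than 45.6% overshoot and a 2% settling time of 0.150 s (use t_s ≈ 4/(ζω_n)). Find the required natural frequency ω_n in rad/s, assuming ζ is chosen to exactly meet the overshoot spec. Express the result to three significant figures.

ω_n ≈ 110 rad/s

From %OS = 100·exp(−πζ/√(1−ζ²)), invert to get ζ = −ln(OS)/√(π² + ln²(OS)) with OS = 0.456.
−ln 0.456 = 0.7853, so ζ = 0.7853/√(π² + 0.6166) = 0.242.
From t_s ≈ 4/(ζω_n): ω_n = 4/(ζ·t_s) = 4/(0.242·0.150) = 110 rad/s.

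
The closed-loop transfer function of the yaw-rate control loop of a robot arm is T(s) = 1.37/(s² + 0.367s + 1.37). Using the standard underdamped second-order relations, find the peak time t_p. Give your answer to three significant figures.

t_p ≈ 2.72 s

Comparing the denominator to s² + 2ζω_n s + ω_n²: ω_n = √1.37 = 1.17 rad/s, and 2ζω_n = 0.367 so ζ = 0.367/(2·1.17) = 0.157.
ω_d = 1.17·√(1 − 0.157²) = 1.16 rad/s. Then t_p = π/ω_d = 2.72 s.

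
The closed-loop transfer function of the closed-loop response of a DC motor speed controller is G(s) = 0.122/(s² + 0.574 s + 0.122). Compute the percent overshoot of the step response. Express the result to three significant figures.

Comparing the denominator to s² + 2ζω_n s + ω_n²: ω_n = √0.122 = 0.349 rad/s, and 2ζω_n = 0.574 so ζ = 0.574/(2·0.349) = 0.822.
Overshoot: exp(−π·0.822/√(1−0.822²)) = 0.0108, i.e. 1.08%.

%OS ≈ 1.08%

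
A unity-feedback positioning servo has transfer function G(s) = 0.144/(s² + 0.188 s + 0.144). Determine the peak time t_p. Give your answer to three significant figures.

t_p ≈ 8.55 s

Comparing the denominator to s² + 2ζω_n s + ω_n²: ω_n = √0.144 = 0.379 rad/s, and 2ζω_n = 0.188 so ζ = 0.188/(2·0.379) = 0.248.
ω_d = ω_n√(1−ζ²) = 0.368 rad/s. Then t_p = π/ω_d = 8.55 s.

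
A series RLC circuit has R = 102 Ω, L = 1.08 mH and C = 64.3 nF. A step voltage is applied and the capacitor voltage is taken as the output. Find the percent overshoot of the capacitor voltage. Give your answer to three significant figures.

%OS ≈ 26.1%

For a series RLC circuit (capacitor voltage as output), ω_n = 1/√(LC) = 1/√(1.08 mH · 64.3 nF) = 120000 rad/s.
ζ = (R/2)·√(C/L) = (102/2)·√(64.3 nF/1.08 mH) = 0.394.
%OS = 100 e^{−πζ/√(1−ζ²)} with ζ = 0.394 gives 26.1%.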